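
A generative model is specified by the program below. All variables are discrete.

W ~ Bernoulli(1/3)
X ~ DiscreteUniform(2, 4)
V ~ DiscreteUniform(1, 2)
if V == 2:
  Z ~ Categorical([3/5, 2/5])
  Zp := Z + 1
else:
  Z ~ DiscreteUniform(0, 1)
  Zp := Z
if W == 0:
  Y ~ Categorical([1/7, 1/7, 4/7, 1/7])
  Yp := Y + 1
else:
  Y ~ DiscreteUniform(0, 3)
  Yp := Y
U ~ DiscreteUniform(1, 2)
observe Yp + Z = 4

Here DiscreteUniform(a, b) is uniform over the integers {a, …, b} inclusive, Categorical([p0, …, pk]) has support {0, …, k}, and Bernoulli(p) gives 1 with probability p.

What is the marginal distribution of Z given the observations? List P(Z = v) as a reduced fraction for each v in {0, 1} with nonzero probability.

P(Z=0) = 88/439, P(Z=1) = 351/439

Enumerate traces; 36 have nonzero weight after conditioning:
  (W=0, X=2, V=1, Z=0, Y=3, U=1) weight 1/252
  (W=0, X=2, V=1, Z=0, Y=3, U=2) weight 1/252
  (W=0, X=2, V=1, Z=1, Y=2, U=1) weight 1/63
  (W=0, X=2, V=1, Z=1, Y=2, U=2) weight 1/63
  (W=0, X=2, V=2, Z=0, Y=3, U=1) weight 1/210
  (W=0, X=2, V=2, Z=0, Y=3, U=2) weight 1/210
  (W=0, X=2, V=2, Z=1, Y=2, U=1) weight 4/315
  (W=0, X=2, V=2, Z=1, Y=2, U=2) weight 4/315
  … 28 more
Group by Z:
  weight(Z=0) = 11/210
  weight(Z=1) = 117/560
Total weight = 11/210 + 117/560 = 439/1680
P(Z=0 | obs) = 11/210 / 439/1680 = 88/439
P(Z=1 | obs) = 117/560 / 439/1680 = 351/439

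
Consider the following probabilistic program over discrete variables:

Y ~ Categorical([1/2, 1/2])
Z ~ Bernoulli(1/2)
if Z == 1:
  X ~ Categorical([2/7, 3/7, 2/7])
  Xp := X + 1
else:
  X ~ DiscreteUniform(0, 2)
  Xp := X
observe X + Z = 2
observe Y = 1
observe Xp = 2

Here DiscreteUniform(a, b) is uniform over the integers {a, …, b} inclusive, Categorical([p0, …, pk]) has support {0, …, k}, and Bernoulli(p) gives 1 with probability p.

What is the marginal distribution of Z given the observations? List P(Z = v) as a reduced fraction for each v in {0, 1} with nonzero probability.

Enumerate traces; 2 have nonzero weight after conditioning:
  (Y=1, Z=0, X=2) weight 1/12
  (Y=1, Z=1, X=1) weight 3/28
Group by Z:
  weight(Z=0) = 1/12
  weight(Z=1) = 3/28
Total weight = 1/12 + 3/28 = 4/21
P(Z=0 | obs) = 1/12 / 4/21 = 7/16
P(Z=1 | obs) = 3/28 / 4/21 = 9/16

P(Z=0) = 7/16, P(Z=1) = 9/16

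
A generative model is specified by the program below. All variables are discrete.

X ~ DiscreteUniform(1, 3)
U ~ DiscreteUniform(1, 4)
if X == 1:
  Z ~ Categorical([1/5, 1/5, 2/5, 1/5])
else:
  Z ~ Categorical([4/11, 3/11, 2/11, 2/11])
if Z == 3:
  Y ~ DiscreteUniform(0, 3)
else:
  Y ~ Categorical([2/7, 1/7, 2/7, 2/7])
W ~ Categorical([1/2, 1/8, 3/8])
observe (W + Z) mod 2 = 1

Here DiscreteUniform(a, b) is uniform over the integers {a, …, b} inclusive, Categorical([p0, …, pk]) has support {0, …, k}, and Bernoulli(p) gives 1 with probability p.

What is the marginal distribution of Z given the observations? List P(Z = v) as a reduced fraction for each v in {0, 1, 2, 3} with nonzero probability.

Enumerate traces; 288 have nonzero weight after conditioning:
  (X=1, U=1, Z=0, Y=0, W=1) weight 1/1680
  (X=1, U=1, Z=0, Y=1, W=1) weight 1/3360
  (X=1, U=1, Z=0, Y=2, W=1) weight 1/1680
  (X=1, U=1, Z=0, Y=3, W=1) weight 1/1680
  (X=1, U=1, Z=1, Y=0, W=0) weight 1/420
  (X=1, U=1, Z=1, Y=0, W=2) weight 1/560
  (X=1, U=1, Z=1, Y=1, W=0) weight 1/840
  (X=1, U=1, Z=1, Y=1, W=2) weight 1/1120
  (X=1, U=1, Z=2, Y=0, W=1) weight 1/840
  (X=1, U=1, Z=3, Y=0, W=0) weight 1/480
  … 278 more
Group by Z:
  weight(Z=0) = 17/440
  weight(Z=1) = 287/1320
  weight(Z=2) = 7/220
  weight(Z=3) = 217/1320
Total weight = 17/440 + 287/1320 + 7/220 + 217/1320 = 199/440
P(Z=0 | obs) = 17/440 / 199/440 = 17/199
P(Z=1 | obs) = 287/1320 / 199/440 = 287/597
P(Z=2 | obs) = 7/220 / 199/440 = 14/199
P(Z=3 | obs) = 217/1320 / 199/440 = 217/597

P(Z=0) = 17/199, P(Z=1) = 287/597, P(Z=2) = 14/199, P(Z=3) = 217/597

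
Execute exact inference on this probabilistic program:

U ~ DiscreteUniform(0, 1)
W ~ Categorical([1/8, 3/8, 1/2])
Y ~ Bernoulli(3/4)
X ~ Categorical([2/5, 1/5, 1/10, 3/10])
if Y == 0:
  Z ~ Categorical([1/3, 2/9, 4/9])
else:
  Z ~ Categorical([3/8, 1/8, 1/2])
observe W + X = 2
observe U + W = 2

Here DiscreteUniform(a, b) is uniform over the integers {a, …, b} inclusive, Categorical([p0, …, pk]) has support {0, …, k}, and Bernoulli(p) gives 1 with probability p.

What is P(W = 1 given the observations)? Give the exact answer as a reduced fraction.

Enumerate traces; 12 have nonzero weight after conditioning:
  (U=0, W=2, Y=0, X=0, Z=0) weight 1/120
  (U=0, W=2, Y=0, X=0, Z=1) weight 1/180
  (U=0, W=2, Y=0, X=0, Z=2) weight 1/90
  (U=0, W=2, Y=1, X=0, Z=0) weight 9/320
  (U=0, W=2, Y=1, X=0, Z=1) weight 3/320
  (U=0, W=2, Y=1, X=0, Z=2) weight 3/80
  (U=1, W=1, Y=0, X=1, Z=0) weight 1/320
  (U=1, W=1, Y=0, X=1, Z=1) weight 1/480
  … 4 more
Group by W:
  weight(W=1) = 3/80
  weight(W=2) = 1/10
Total weight = 3/80 + 1/10 = 11/80
P(W=1 | obs) = 3/80 / 11/80 = 3/11
P(W=2 | obs) = 1/10 / 11/80 = 8/11

P(W = 1 | obs) = 3/11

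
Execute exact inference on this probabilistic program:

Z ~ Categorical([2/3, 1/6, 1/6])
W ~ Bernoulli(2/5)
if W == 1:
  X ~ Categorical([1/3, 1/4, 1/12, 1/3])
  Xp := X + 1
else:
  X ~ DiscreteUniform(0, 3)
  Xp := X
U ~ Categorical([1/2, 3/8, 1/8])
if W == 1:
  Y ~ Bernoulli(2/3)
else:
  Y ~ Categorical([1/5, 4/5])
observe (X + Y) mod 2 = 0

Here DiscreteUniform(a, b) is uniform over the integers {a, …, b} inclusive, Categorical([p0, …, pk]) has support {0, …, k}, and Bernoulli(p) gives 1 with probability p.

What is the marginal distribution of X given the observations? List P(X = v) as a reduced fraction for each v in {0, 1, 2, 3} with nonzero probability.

Enumerate traces; 72 have nonzero weight after conditioning:
  (Z=0, W=0, X=0, U=0, Y=0) weight 1/100
  (Z=0, W=0, X=0, U=1, Y=0) weight 3/400
  (Z=0, W=0, X=0, U=2, Y=0) weight 1/400
  (Z=0, W=0, X=1, U=0, Y=1) weight 1/25
  (Z=0, W=0, X=1, U=1, Y=1) weight 3/100
  (Z=0, W=0, X=1, U=2, Y=1) weight 1/100
  (Z=0, W=0, X=2, U=0, Y=0) weight 1/100
  (Z=0, W=0, X=2, U=1, Y=0) weight 3/400
  (Z=0, W=0, X=3, U=0, Y=1) weight 1/25
  … 63 more
Group by X:
  weight(X=0) = 67/900
  weight(X=1) = 14/75
  weight(X=2) = 37/900
  weight(X=3) = 47/225
Total weight = 67/900 + 14/75 + 37/900 + 47/225 = 23/45
P(X=0 | obs) = 67/900 / 23/45 = 67/460
P(X=1 | obs) = 14/75 / 23/45 = 42/115
P(X=2 | obs) = 37/900 / 23/45 = 37/460
P(X=3 | obs) = 47/225 / 23/45 = 47/115

P(X=0) = 67/460, P(X=1) = 42/115, P(X=2) = 37/460, P(X=3) = 47/115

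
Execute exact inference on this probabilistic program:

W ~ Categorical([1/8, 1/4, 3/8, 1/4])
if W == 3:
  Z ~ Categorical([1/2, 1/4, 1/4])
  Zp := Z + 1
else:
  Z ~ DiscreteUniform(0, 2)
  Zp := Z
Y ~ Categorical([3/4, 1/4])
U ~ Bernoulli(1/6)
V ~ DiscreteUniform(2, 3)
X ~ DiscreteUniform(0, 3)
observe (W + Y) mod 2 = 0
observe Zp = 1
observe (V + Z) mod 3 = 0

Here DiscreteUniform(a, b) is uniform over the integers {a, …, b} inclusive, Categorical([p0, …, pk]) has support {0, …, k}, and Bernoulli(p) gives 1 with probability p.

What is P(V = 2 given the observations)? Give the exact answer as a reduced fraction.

P(V = 2 | obs) = 14/17

Enumerate traces; 32 have nonzero weight after conditioning:
  (W=0, Z=1, Y=0, U=0, V=2, X=0) weight 5/1536
  (W=0, Z=1, Y=0, U=0, V=2, X=1) weight 5/1536
  (W=0, Z=1, Y=0, U=0, V=2, X=2) weight 5/1536
  (W=0, Z=1, Y=0, U=0, V=2, X=3) weight 5/1536
  (W=0, Z=1, Y=0, U=1, V=2, X=0) weight 1/1536
  (W=0, Z=1, Y=0, U=1, V=2, X=1) weight 1/1536
  (W=0, Z=1, Y=0, U=1, V=2, X=2) weight 1/1536
  (W=0, Z=1, Y=0, U=1, V=2, X=3) weight 1/1536
  (W=3, Z=0, Y=1, U=0, V=3, X=0) weight 5/1536
  … 23 more
Group by V:
  weight(V=2) = 7/96
  weight(V=3) = 1/64
Total weight = 7/96 + 1/64 = 17/192
P(V=2 | obs) = 7/96 / 17/192 = 14/17
P(V=3 | obs) = 1/64 / 17/192 = 3/17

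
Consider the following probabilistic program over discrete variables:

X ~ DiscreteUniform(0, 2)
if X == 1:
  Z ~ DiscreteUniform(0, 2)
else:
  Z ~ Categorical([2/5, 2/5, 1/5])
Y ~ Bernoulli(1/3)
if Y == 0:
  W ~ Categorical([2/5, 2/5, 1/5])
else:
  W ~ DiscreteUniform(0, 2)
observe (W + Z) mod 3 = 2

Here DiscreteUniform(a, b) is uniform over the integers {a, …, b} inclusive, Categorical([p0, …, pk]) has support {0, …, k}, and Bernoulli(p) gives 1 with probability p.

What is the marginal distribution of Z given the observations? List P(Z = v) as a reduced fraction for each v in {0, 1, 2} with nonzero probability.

P(Z=0) = 11/39, P(Z=1) = 17/39, P(Z=2) = 11/39

Enumerate traces; 18 have nonzero weight after conditioning:
  (X=0, Z=0, Y=0, W=2) weight 4/225
  (X=0, Z=0, Y=1, W=2) weight 2/135
  (X=0, Z=1, Y=0, W=1) weight 8/225
  (X=0, Z=1, Y=1, W=1) weight 2/135
  (X=0, Z=2, Y=0, W=0) weight 4/225
  (X=0, Z=2, Y=1, W=0) weight 1/135
  (X=1, Z=0, Y=0, W=2) weight 2/135
  (X=1, Z=0, Y=1, W=2) weight 1/81
  … 10 more
Group by Z:
  weight(Z=0) = 187/2025
  weight(Z=1) = 289/2025
  weight(Z=2) = 187/2025
Total weight = 187/2025 + 289/2025 + 187/2025 = 221/675
P(Z=0 | obs) = 187/2025 / 221/675 = 11/39
P(Z=1 | obs) = 289/2025 / 221/675 = 17/39
P(Z=2 | obs) = 187/2025 / 221/675 = 11/39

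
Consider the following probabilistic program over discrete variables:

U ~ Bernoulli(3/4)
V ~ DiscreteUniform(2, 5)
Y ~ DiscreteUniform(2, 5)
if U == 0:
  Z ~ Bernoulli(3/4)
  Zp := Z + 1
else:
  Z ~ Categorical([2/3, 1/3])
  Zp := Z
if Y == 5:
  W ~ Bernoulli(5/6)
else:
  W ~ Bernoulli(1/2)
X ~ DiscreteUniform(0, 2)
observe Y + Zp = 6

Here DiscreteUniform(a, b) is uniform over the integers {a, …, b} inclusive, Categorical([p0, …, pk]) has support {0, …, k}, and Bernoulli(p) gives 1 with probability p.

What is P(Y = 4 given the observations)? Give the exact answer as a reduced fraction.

P(Y = 4 | obs) = 3/8

Enumerate traces; 72 have nonzero weight after conditioning:
  (U=0, V=2, Y=4, Z=1, W=0, X=0) weight 1/512
  (U=0, V=2, Y=4, Z=1, W=0, X=1) weight 1/512
  (U=0, V=2, Y=4, Z=1, W=0, X=2) weight 1/512
  (U=0, V=2, Y=4, Z=1, W=1, X=0) weight 1/512
  (U=0, V=2, Y=4, Z=1, W=1, X=1) weight 1/512
  (U=0, V=2, Y=4, Z=1, W=1, X=2) weight 1/512
  (U=0, V=2, Y=5, Z=0, W=0, X=0) weight 1/4608
  (U=0, V=2, Y=5, Z=0, W=0, X=1) weight 1/4608
  … 64 more
Group by Y:
  weight(Y=4) = 3/64
  weight(Y=5) = 5/64
Total weight = 3/64 + 5/64 = 1/8
P(Y=4 | obs) = 3/64 / 1/8 = 3/8
P(Y=5 | obs) = 5/64 / 1/8 = 5/8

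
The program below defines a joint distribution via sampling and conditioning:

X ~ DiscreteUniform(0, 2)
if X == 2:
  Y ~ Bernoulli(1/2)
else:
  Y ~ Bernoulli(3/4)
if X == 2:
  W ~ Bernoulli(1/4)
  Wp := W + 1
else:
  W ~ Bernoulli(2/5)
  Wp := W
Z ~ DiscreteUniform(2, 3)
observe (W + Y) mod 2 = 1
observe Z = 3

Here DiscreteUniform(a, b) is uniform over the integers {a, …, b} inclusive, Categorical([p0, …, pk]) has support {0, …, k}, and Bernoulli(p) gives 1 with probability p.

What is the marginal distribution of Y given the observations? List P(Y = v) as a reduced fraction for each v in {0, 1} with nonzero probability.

Enumerate traces; 6 have nonzero weight after conditioning:
  (X=0, Y=0, W=1, Z=3) weight 1/60
  (X=0, Y=1, W=0, Z=3) weight 3/40
  (X=1, Y=0, W=1, Z=3) weight 1/60
  (X=1, Y=1, W=0, Z=3) weight 3/40
  (X=2, Y=0, W=1, Z=3) weight 1/48
  (X=2, Y=1, W=0, Z=3) weight 1/16
Group by Y:
  weight(Y=0) = 13/240
  weight(Y=1) = 17/80
Total weight = 13/240 + 17/80 = 4/15
P(Y=0 | obs) = 13/240 / 4/15 = 13/64
P(Y=1 | obs) = 17/80 / 4/15 = 51/64

P(Y=0) = 13/64, P(Y=1) = 51/64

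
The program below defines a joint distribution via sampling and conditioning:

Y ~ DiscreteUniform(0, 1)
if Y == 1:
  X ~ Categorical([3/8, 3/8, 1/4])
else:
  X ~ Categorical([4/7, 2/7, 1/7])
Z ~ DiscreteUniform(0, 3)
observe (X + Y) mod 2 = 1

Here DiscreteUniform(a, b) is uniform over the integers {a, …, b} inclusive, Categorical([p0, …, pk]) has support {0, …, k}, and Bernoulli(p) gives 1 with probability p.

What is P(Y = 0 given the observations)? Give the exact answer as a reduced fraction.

P(Y = 0 | obs) = 16/51

Enumerate traces; 12 have nonzero weight after conditioning:
  (Y=0, X=1, Z=0) weight 1/28
  (Y=0, X=1, Z=1) weight 1/28
  (Y=0, X=1, Z=2) weight 1/28
  (Y=0, X=1, Z=3) weight 1/28
  (Y=1, X=0, Z=0) weight 3/64
  (Y=1, X=0, Z=1) weight 3/64
  (Y=1, X=0, Z=2) weight 3/64
  (Y=1, X=0, Z=3) weight 3/64
  … 4 more
Group by Y:
  weight(Y=0) = 1/7
  weight(Y=1) = 5/16
Total weight = 1/7 + 5/16 = 51/112
P(Y=0 | obs) = 1/7 / 51/112 = 16/51
P(Y=1 | obs) = 5/16 / 51/112 = 35/51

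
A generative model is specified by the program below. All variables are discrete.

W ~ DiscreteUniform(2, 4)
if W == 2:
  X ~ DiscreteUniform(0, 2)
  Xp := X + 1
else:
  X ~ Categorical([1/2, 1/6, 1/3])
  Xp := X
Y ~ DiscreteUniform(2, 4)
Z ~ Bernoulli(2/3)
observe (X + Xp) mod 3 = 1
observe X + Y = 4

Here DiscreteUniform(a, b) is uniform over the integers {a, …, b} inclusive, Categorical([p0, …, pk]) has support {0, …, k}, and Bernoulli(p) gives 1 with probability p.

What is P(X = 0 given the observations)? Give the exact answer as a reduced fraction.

P(X = 0 | obs) = 1/3

Enumerate traces; 6 have nonzero weight after conditioning:
  (W=2, X=0, Y=4, Z=0) weight 1/81
  (W=2, X=0, Y=4, Z=1) weight 2/81
  (W=3, X=2, Y=2, Z=0) weight 1/81
  (W=3, X=2, Y=2, Z=1) weight 2/81
  (W=4, X=2, Y=2, Z=0) weight 1/81
  (W=4, X=2, Y=2, Z=1) weight 2/81
Group by X:
  weight(X=0) = 1/27
  weight(X=2) = 2/27
Total weight = 1/27 + 2/27 = 1/9
P(X=0 | obs) = 1/27 / 1/9 = 1/3
P(X=2 | obs) = 2/27 / 1/9 = 2/3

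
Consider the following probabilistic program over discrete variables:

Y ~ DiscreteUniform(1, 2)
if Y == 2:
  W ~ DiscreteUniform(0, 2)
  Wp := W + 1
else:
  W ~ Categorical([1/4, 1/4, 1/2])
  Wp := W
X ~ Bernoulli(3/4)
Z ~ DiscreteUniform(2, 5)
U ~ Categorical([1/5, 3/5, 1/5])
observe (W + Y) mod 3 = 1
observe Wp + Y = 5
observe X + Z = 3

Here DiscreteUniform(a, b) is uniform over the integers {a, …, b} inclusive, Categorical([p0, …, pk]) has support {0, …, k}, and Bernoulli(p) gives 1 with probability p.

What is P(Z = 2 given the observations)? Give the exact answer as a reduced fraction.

Enumerate traces; 6 have nonzero weight after conditioning:
  (Y=2, W=2, X=0, Z=3, U=0) weight 1/480
  (Y=2, W=2, X=0, Z=3, U=1) weight 1/160
  (Y=2, W=2, X=0, Z=3, U=2) weight 1/480
  (Y=2, W=2, X=1, Z=2, U=0) weight 1/160
  (Y=2, W=2, X=1, Z=2, U=1) weight 3/160
  (Y=2, W=2, X=1, Z=2, U=2) weight 1/160
Group by Z:
  weight(Z=2) = 1/32
  weight(Z=3) = 1/96
Total weight = 1/32 + 1/96 = 1/24
P(Z=2 | obs) = 1/32 / 1/24 = 3/4
P(Z=3 | obs) = 1/96 / 1/24 = 1/4

P(Z = 2 | obs) = 3/4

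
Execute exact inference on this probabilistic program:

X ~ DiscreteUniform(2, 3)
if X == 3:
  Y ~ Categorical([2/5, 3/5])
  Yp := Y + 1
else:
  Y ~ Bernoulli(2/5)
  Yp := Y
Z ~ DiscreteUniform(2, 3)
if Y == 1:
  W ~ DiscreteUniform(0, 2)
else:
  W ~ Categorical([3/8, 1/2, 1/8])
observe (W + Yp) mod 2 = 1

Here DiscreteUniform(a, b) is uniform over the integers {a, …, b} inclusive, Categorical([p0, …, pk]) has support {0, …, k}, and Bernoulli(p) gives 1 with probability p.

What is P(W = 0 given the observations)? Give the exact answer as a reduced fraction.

Enumerate traces; 12 have nonzero weight after conditioning:
  (X=2, Y=0, Z=2, W=1) weight 3/40
  (X=2, Y=0, Z=3, W=1) weight 3/40
  (X=2, Y=1, Z=2, W=0) weight 1/30
  (X=2, Y=1, Z=2, W=2) weight 1/30
  (X=2, Y=1, Z=3, W=0) weight 1/30
  (X=2, Y=1, Z=3, W=2) weight 1/30
  (X=3, Y=0, Z=2, W=0) weight 3/80
  (X=3, Y=0, Z=2, W=2) weight 1/80
  … 4 more
Group by W:
  weight(W=0) = 17/120
  weight(W=1) = 1/4
  weight(W=2) = 11/120
Total weight = 17/120 + 1/4 + 11/120 = 29/60
P(W=0 | obs) = 17/120 / 29/60 = 17/58
P(W=1 | obs) = 1/4 / 29/60 = 15/29
P(W=2 | obs) = 11/120 / 29/60 = 11/58

P(W = 0 | obs) = 17/58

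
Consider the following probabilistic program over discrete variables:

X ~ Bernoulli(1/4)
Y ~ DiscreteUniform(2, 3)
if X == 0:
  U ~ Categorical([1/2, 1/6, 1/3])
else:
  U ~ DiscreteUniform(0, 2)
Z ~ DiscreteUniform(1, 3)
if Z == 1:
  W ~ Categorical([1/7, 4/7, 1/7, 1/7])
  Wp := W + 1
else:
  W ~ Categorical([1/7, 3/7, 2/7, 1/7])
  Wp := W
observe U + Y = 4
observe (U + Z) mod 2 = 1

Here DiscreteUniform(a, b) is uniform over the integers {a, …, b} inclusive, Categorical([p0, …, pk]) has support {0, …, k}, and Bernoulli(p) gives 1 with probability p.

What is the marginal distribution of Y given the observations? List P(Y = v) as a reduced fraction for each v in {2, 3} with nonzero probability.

P(Y=2) = 16/21, P(Y=3) = 5/21

Enumerate traces; 24 have nonzero weight after conditioning:
  (X=0, Y=2, U=2, Z=1, W=0) weight 1/168
  (X=0, Y=2, U=2, Z=1, W=1) weight 1/42
  (X=0, Y=2, U=2, Z=1, W=2) weight 1/168
  (X=0, Y=2, U=2, Z=1, W=3) weight 1/168
  (X=0, Y=2, U=2, Z=3, W=0) weight 1/168
  (X=0, Y=2, U=2, Z=3, W=1) weight 1/56
  (X=0, Y=2, U=2, Z=3, W=2) weight 1/84
  (X=0, Y=2, U=2, Z=3, W=3) weight 1/168
  (X=0, Y=3, U=1, Z=2, W=0) weight 1/336
  … 15 more
Group by Y:
  weight(Y=2) = 1/9
  weight(Y=3) = 5/144
Total weight = 1/9 + 5/144 = 7/48
P(Y=2 | obs) = 1/9 / 7/48 = 16/21
P(Y=3 | obs) = 5/144 / 7/48 = 5/21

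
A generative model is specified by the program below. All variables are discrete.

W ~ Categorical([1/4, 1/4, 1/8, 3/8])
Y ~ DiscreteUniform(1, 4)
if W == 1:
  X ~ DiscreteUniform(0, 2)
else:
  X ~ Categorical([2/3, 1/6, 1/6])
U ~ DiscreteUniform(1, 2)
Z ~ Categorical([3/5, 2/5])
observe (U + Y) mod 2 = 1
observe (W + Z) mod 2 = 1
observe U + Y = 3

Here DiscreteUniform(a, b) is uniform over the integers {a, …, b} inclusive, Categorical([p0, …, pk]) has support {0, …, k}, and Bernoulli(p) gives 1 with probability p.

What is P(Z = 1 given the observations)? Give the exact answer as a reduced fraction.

Enumerate traces; 24 have nonzero weight after conditioning:
  (W=0, Y=1, X=0, U=2, Z=1) weight 1/120
  (W=0, Y=1, X=1, U=2, Z=1) weight 1/480
  (W=0, Y=1, X=2, U=2, Z=1) weight 1/480
  (W=0, Y=2, X=0, U=1, Z=1) weight 1/120
  (W=0, Y=2, X=1, U=1, Z=1) weight 1/480
  (W=0, Y=2, X=2, U=1, Z=1) weight 1/480
  (W=1, Y=1, X=0, U=2, Z=0) weight 1/160
  (W=1, Y=1, X=1, U=2, Z=0) weight 1/160
  … 16 more
Group by Z:
  weight(Z=0) = 3/32
  weight(Z=1) = 3/80
Total weight = 3/32 + 3/80 = 21/160
P(Z=0 | obs) = 3/32 / 21/160 = 5/7
P(Z=1 | obs) = 3/80 / 21/160 = 2/7

P(Z = 1 | obs) = 2/7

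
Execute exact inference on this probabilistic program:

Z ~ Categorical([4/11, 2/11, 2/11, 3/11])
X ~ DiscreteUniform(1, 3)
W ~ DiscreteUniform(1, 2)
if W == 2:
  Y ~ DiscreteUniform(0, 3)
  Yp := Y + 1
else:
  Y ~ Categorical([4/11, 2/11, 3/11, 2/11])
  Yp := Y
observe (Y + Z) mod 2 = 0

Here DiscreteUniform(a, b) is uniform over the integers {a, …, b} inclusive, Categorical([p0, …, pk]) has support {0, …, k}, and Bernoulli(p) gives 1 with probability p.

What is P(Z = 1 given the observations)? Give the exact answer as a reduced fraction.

P(Z = 1 | obs) = 38/245

Enumerate traces; 48 have nonzero weight after conditioning:
  (Z=0, X=1, W=1, Y=0) weight 8/363
  (Z=0, X=1, W=1, Y=2) weight 2/121
  (Z=0, X=1, W=2, Y=0) weight 1/66
  (Z=0, X=1, W=2, Y=2) weight 1/66
  (Z=0, X=2, W=1, Y=0) weight 8/363
  (Z=0, X=2, W=1, Y=2) weight 2/121
  (Z=0, X=2, W=2, Y=0) weight 1/66
  (Z=0, X=2, W=2, Y=2) weight 1/66
  (Z=1, X=1, W=1, Y=1) weight 2/363
  (Z=2, X=1, W=1, Y=0) weight 4/363
  … 38 more
Group by Z:
  weight(Z=0) = 25/121
  weight(Z=1) = 19/242
  weight(Z=2) = 25/242
  weight(Z=3) = 57/484
Total weight = 25/121 + 19/242 + 25/242 + 57/484 = 245/484
P(Z=0 | obs) = 25/121 / 245/484 = 20/49
P(Z=1 | obs) = 19/242 / 245/484 = 38/245
P(Z=2 | obs) = 25/242 / 245/484 = 10/49
P(Z=3 | obs) = 57/484 / 245/484 = 57/245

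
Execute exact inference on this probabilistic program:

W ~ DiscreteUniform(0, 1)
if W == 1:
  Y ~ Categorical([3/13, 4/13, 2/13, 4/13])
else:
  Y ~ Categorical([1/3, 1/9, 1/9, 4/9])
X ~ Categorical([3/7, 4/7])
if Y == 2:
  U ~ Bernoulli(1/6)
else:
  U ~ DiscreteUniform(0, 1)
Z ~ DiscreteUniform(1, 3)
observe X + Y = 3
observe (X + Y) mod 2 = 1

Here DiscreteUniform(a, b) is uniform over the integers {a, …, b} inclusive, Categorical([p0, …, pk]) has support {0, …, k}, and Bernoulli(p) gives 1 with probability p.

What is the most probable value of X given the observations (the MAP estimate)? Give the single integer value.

Enumerate traces; 24 have nonzero weight after conditioning:
  (W=0, Y=2, X=1, U=0, Z=1) weight 5/567
  (W=0, Y=2, X=1, U=0, Z=2) weight 5/567
  (W=0, Y=2, X=1, U=0, Z=3) weight 5/567
  (W=0, Y=2, X=1, U=1, Z=1) weight 1/567
  (W=0, Y=2, X=1, U=1, Z=2) weight 1/567
  (W=0, Y=2, X=1, U=1, Z=3) weight 1/567
  (W=0, Y=3, X=0, U=0, Z=1) weight 1/63
  (W=0, Y=3, X=0, U=0, Z=2) weight 1/63
  … 16 more
Group by X:
  weight(X=0) = 44/273
  weight(X=1) = 62/819
Total weight = 44/273 + 62/819 = 194/819
P(X=0 | obs) = 44/273 / 194/819 = 66/97
P(X=1 | obs) = 62/819 / 194/819 = 31/97
argmax = 0

argmax_v P(X = v | obs) = 0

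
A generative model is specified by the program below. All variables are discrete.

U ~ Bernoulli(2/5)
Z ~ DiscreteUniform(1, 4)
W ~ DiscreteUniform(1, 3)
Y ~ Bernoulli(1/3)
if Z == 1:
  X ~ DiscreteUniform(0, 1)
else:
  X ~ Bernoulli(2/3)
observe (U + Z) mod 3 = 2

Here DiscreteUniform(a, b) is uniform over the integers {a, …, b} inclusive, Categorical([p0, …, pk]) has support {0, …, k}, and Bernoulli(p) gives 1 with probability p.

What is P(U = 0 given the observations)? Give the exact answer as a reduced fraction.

Enumerate traces; 36 have nonzero weight after conditioning:
  (U=0, Z=2, W=1, Y=0, X=0) weight 1/90
  (U=0, Z=2, W=1, Y=0, X=1) weight 1/45
  (U=0, Z=2, W=1, Y=1, X=0) weight 1/180
  (U=0, Z=2, W=1, Y=1, X=1) weight 1/90
  (U=0, Z=2, W=2, Y=0, X=0) weight 1/90
  (U=0, Z=2, W=2, Y=0, X=1) weight 1/45
  (U=0, Z=2, W=2, Y=1, X=0) weight 1/180
  (U=0, Z=2, W=2, Y=1, X=1) weight 1/90
  (U=1, Z=1, W=1, Y=0, X=0) weight 1/90
  … 27 more
Group by U:
  weight(U=0) = 3/20
  weight(U=1) = 1/5
Total weight = 3/20 + 1/5 = 7/20
P(U=0 | obs) = 3/20 / 7/20 = 3/7
P(U=1 | obs) = 1/5 / 7/20 = 4/7

P(U = 0 | obs) = 3/7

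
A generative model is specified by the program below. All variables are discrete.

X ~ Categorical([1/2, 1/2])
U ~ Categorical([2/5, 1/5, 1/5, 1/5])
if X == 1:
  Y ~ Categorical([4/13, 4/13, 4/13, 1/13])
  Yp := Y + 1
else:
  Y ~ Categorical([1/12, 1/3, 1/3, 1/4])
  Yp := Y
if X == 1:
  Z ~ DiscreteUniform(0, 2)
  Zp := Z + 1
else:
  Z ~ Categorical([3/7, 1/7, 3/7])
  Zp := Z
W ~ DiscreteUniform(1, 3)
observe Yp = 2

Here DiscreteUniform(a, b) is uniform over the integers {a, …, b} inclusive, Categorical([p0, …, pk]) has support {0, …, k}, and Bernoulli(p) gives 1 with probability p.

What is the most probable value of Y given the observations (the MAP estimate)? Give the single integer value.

argmax_v P(Y = v | obs) = 2

Enumerate traces; 72 have nonzero weight after conditioning:
  (X=0, U=0, Y=2, Z=0, W=1) weight 1/105
  (X=0, U=0, Y=2, Z=0, W=2) weight 1/105
  (X=0, U=0, Y=2, Z=0, W=3) weight 1/105
  (X=0, U=0, Y=2, Z=1, W=1) weight 1/315
  (X=0, U=0, Y=2, Z=1, W=2) weight 1/315
  (X=0, U=0, Y=2, Z=1, W=3) weight 1/315
  (X=0, U=0, Y=2, Z=2, W=1) weight 1/105
  (X=0, U=0, Y=2, Z=2, W=2) weight 1/105
  (X=1, U=0, Y=1, Z=0, W=1) weight 4/585
  … 63 more
Group by Y:
  weight(Y=1) = 2/13
  weight(Y=2) = 1/6
Total weight = 2/13 + 1/6 = 25/78
P(Y=1 | obs) = 2/13 / 25/78 = 12/25
P(Y=2 | obs) = 1/6 / 25/78 = 13/25
argmax = 2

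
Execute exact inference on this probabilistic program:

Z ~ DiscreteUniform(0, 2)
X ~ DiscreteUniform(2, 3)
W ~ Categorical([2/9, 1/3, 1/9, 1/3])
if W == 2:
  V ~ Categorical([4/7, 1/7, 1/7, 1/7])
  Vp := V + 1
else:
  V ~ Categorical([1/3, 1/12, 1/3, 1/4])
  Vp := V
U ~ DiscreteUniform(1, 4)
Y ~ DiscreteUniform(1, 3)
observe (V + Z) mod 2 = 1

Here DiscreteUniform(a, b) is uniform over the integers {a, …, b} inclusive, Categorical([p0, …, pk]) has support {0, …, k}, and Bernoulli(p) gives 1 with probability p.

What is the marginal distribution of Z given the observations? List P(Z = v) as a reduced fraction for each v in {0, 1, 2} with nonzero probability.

Enumerate traces; 576 have nonzero weight after conditioning:
  (Z=0, X=2, W=0, V=1, U=1, Y=1) weight 1/3888
  (Z=0, X=2, W=0, V=1, U=1, Y=2) weight 1/3888
  (Z=0, X=2, W=0, V=1, U=1, Y=3) weight 1/3888
  (Z=0, X=2, W=0, V=1, U=2, Y=1) weight 1/3888
  (Z=0, X=2, W=0, V=1, U=2, Y=2) weight 1/3888
  (Z=0, X=2, W=0, V=1, U=2, Y=3) weight 1/3888
  (Z=0, X=2, W=0, V=1, U=3, Y=1) weight 1/3888
  (Z=0, X=2, W=0, V=1, U=3, Y=2) weight 1/3888
  (Z=1, X=2, W=0, V=0, U=1, Y=1) weight 1/972
  (Z=2, X=2, W=0, V=1, U=1, Y=1) weight 1/3888
  … 566 more
Group by Z:
  weight(Z=0) = 62/567
  weight(Z=1) = 127/567
  weight(Z=2) = 62/567
Total weight = 62/567 + 127/567 + 62/567 = 251/567
P(Z=0 | obs) = 62/567 / 251/567 = 62/251
P(Z=1 | obs) = 127/567 / 251/567 = 127/251
P(Z=2 | obs) = 62/567 / 251/567 = 62/251

P(Z=0) = 62/251, P(Z=1) = 127/251, P(Z=2) = 62/251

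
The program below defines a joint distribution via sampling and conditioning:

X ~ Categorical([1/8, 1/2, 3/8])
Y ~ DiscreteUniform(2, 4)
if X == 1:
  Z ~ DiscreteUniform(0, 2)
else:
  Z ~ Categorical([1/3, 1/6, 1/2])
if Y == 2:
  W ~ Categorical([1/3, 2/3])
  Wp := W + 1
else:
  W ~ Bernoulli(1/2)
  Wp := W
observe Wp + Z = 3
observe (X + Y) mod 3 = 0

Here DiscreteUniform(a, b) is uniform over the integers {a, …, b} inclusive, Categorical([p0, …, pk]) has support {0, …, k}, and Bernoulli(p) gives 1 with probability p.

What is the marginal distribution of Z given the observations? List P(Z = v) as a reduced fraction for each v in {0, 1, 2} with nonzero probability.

P(Z=1) = 8/21, P(Z=2) = 13/21

Enumerate traces; 4 have nonzero weight after conditioning:
  (X=0, Y=3, Z=2, W=1) weight 1/96
  (X=1, Y=2, Z=1, W=1) weight 1/27
  (X=1, Y=2, Z=2, W=0) weight 1/54
  (X=2, Y=4, Z=2, W=1) weight 1/32
Group by Z:
  weight(Z=1) = 1/27
  weight(Z=2) = 13/216
Total weight = 1/27 + 13/216 = 7/72
P(Z=1 | obs) = 1/27 / 7/72 = 8/21
P(Z=2 | obs) = 13/216 / 7/72 = 13/21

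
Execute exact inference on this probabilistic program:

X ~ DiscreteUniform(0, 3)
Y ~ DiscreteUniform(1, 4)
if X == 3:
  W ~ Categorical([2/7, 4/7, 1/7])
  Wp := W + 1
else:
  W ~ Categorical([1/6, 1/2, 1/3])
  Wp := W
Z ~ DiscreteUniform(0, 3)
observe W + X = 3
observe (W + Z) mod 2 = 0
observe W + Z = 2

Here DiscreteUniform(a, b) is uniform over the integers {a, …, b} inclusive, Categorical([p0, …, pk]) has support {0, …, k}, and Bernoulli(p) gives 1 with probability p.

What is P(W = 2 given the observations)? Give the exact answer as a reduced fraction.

Enumerate traces; 12 have nonzero weight after conditioning:
  (X=1, Y=1, W=2, Z=0) weight 1/192
  (X=1, Y=2, W=2, Z=0) weight 1/192
  (X=1, Y=3, W=2, Z=0) weight 1/192
  (X=1, Y=4, W=2, Z=0) weight 1/192
  (X=2, Y=1, W=1, Z=1) weight 1/128
  (X=2, Y=2, W=1, Z=1) weight 1/128
  (X=2, Y=3, W=1, Z=1) weight 1/128
  (X=2, Y=4, W=1, Z=1) weight 1/128
  (X=3, Y=1, W=0, Z=2) weight 1/224
  … 3 more
Group by W:
  weight(W=0) = 1/56
  weight(W=1) = 1/32
  weight(W=2) = 1/48
Total weight = 1/56 + 1/32 + 1/48 = 47/672
P(W=0 | obs) = 1/56 / 47/672 = 12/47
P(W=1 | obs) = 1/32 / 47/672 = 21/47
P(W=2 | obs) = 1/48 / 47/672 = 14/47

P(W = 2 | obs) = 14/47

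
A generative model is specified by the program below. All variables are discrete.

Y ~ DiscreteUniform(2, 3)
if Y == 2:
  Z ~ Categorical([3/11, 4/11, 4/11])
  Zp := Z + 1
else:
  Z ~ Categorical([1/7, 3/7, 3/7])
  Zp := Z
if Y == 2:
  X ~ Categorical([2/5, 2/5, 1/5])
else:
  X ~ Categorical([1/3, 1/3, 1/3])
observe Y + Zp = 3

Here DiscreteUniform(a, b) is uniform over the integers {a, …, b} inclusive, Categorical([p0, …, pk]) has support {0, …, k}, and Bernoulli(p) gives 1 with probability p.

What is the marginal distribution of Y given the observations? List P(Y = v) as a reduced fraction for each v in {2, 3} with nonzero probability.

P(Y=2) = 21/32, P(Y=3) = 11/32

Enumerate traces; 6 have nonzero weight after conditioning:
  (Y=2, Z=0, X=0) weight 3/55
  (Y=2, Z=0, X=1) weight 3/55
  (Y=2, Z=0, X=2) weight 3/110
  (Y=3, Z=0, X=0) weight 1/42
  (Y=3, Z=0, X=1) weight 1/42
  (Y=3, Z=0, X=2) weight 1/42
Group by Y:
  weight(Y=2) = 3/22
  weight(Y=3) = 1/14
Total weight = 3/22 + 1/14 = 16/77
P(Y=2 | obs) = 3/22 / 16/77 = 21/32
P(Y=3 | obs) = 1/14 / 16/77 = 11/32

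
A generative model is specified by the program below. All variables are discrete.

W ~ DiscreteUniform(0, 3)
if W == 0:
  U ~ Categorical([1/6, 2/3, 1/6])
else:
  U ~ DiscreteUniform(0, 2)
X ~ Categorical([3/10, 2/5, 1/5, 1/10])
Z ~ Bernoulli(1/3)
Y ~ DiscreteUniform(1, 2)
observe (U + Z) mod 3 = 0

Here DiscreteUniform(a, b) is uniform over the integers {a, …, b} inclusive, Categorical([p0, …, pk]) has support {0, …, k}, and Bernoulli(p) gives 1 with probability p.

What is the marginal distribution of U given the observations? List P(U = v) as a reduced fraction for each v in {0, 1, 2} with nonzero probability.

P(U=0) = 2/3, P(U=2) = 1/3

Enumerate traces; 64 have nonzero weight after conditioning:
  (W=0, U=0, X=0, Z=0, Y=1) weight 1/240
  (W=0, U=0, X=0, Z=0, Y=2) weight 1/240
  (W=0, U=0, X=1, Z=0, Y=1) weight 1/180
  (W=0, U=0, X=1, Z=0, Y=2) weight 1/180
  (W=0, U=0, X=2, Z=0, Y=1) weight 1/360
  (W=0, U=0, X=2, Z=0, Y=2) weight 1/360
  (W=0, U=0, X=3, Z=0, Y=1) weight 1/720
  (W=0, U=0, X=3, Z=0, Y=2) weight 1/720
  (W=0, U=2, X=0, Z=1, Y=1) weight 1/480
  … 55 more
Group by U:
  weight(U=0) = 7/36
  weight(U=2) = 7/72
Total weight = 7/36 + 7/72 = 7/24
P(U=0 | obs) = 7/36 / 7/24 = 2/3
P(U=2 | obs) = 7/72 / 7/24 = 1/3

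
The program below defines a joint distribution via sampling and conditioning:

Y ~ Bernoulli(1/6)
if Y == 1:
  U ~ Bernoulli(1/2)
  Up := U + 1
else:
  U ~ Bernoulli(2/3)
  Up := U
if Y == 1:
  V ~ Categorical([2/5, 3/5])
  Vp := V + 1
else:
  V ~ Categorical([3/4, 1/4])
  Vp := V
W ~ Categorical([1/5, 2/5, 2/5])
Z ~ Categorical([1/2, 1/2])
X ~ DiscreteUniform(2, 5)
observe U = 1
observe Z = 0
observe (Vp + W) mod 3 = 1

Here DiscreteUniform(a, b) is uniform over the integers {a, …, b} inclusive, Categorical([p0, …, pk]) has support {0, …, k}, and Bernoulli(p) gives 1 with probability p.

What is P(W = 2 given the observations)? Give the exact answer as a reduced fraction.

Enumerate traces; 16 have nonzero weight after conditioning:
  (Y=0, U=1, V=0, W=1, Z=0, X=2) weight 1/48
  (Y=0, U=1, V=0, W=1, Z=0, X=3) weight 1/48
  (Y=0, U=1, V=0, W=1, Z=0, X=4) weight 1/48
  (Y=0, U=1, V=0, W=1, Z=0, X=5) weight 1/48
  (Y=0, U=1, V=1, W=0, Z=0, X=2) weight 1/288
  (Y=0, U=1, V=1, W=0, Z=0, X=3) weight 1/288
  (Y=0, U=1, V=1, W=0, Z=0, X=4) weight 1/288
  (Y=0, U=1, V=1, W=0, Z=0, X=5) weight 1/288
  (Y=1, U=1, V=1, W=2, Z=0, X=2) weight 1/400
  … 7 more
Group by W:
  weight(W=0) = 31/1800
  weight(W=1) = 1/12
  weight(W=2) = 1/100
Total weight = 31/1800 + 1/12 + 1/100 = 199/1800
P(W=0 | obs) = 31/1800 / 199/1800 = 31/199
P(W=1 | obs) = 1/12 / 199/1800 = 150/199
P(W=2 | obs) = 1/100 / 199/1800 = 18/199

P(W = 2 | obs) = 18/199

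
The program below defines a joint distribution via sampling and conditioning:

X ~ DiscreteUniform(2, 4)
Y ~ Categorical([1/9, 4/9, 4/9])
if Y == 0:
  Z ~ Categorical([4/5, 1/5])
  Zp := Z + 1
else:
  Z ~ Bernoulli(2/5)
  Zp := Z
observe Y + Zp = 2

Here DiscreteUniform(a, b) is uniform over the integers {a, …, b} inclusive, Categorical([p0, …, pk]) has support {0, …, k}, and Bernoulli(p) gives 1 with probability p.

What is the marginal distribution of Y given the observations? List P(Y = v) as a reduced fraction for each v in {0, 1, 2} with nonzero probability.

P(Y=0) = 1/21, P(Y=1) = 8/21, P(Y=2) = 4/7

Enumerate traces; 9 have nonzero weight after conditioning:
  (X=2, Y=0, Z=1) weight 1/135
  (X=2, Y=1, Z=1) weight 8/135
  (X=2, Y=2, Z=0) weight 4/45
  (X=3, Y=0, Z=1) weight 1/135
  (X=3, Y=1, Z=1) weight 8/135
  (X=3, Y=2, Z=0) weight 4/45
  (X=4, Y=0, Z=1) weight 1/135
  (X=4, Y=1, Z=1) weight 8/135
  … 1 more
Group by Y:
  weight(Y=0) = 1/45
  weight(Y=1) = 8/45
  weight(Y=2) = 4/15
Total weight = 1/45 + 8/45 + 4/15 = 7/15
P(Y=0 | obs) = 1/45 / 7/15 = 1/21
P(Y=1 | obs) = 8/45 / 7/15 = 8/21
P(Y=2 | obs) = 4/15 / 7/15 = 4/7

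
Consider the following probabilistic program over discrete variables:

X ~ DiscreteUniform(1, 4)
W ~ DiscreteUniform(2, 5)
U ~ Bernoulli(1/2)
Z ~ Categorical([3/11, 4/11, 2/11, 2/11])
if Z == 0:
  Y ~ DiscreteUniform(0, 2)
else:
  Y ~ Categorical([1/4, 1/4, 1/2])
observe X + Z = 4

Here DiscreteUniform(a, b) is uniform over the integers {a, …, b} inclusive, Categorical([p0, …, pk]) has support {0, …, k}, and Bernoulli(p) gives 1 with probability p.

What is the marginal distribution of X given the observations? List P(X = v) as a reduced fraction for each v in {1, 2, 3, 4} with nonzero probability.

Enumerate traces; 96 have nonzero weight after conditioning:
  (X=1, W=2, U=0, Z=3, Y=0) weight 1/704
  (X=1, W=2, U=0, Z=3, Y=1) weight 1/704
  (X=1, W=2, U=0, Z=3, Y=2) weight 1/352
  (X=1, W=2, U=1, Z=3, Y=0) weight 1/704
  (X=1, W=2, U=1, Z=3, Y=1) weight 1/704
  (X=1, W=2, U=1, Z=3, Y=2) weight 1/352
  (X=1, W=3, U=0, Z=3, Y=0) weight 1/704
  (X=1, W=3, U=0, Z=3, Y=1) weight 1/704
  (X=2, W=2, U=0, Z=2, Y=0) weight 1/704
  (X=3, W=2, U=0, Z=1, Y=0) weight 1/352
  … 86 more
Group by X:
  weight(X=1) = 1/22
  weight(X=2) = 1/22
  weight(X=3) = 1/11
  weight(X=4) = 3/44
Total weight = 1/22 + 1/22 + 1/11 + 3/44 = 1/4
P(X=1 | obs) = 1/22 / 1/4 = 2/11
P(X=2 | obs) = 1/22 / 1/4 = 2/11
P(X=3 | obs) = 1/11 / 1/4 = 4/11
P(X=4 | obs) = 3/44 / 1/4 = 3/11

P(X=1) = 2/11, P(X=2) = 2/11, P(X=3) = 4/11, P(X=4) = 3/11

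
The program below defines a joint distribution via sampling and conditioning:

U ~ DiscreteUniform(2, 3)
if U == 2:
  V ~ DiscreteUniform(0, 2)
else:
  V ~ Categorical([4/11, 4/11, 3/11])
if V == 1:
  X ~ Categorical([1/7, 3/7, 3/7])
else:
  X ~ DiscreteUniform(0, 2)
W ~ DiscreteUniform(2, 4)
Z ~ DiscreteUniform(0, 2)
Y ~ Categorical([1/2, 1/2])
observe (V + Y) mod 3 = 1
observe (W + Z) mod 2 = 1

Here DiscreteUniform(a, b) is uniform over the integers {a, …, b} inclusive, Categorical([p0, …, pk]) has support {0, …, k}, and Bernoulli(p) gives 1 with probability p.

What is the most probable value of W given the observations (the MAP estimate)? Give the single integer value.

Enumerate traces; 48 have nonzero weight after conditioning:
  (U=2, V=0, X=0, W=2, Z=1, Y=1) weight 1/324
  (U=2, V=0, X=0, W=3, Z=0, Y=1) weight 1/324
  (U=2, V=0, X=0, W=3, Z=2, Y=1) weight 1/324
  (U=2, V=0, X=0, W=4, Z=1, Y=1) weight 1/324
  (U=2, V=0, X=1, W=2, Z=1, Y=1) weight 1/324
  (U=2, V=0, X=1, W=3, Z=0, Y=1) weight 1/324
  (U=2, V=0, X=1, W=3, Z=2, Y=1) weight 1/324
  (U=2, V=0, X=1, W=4, Z=1, Y=1) weight 1/324
  … 40 more
Group by W:
  weight(W=2) = 23/594
  weight(W=3) = 23/297
  weight(W=4) = 23/594
Total weight = 23/594 + 23/297 + 23/594 = 46/297
P(W=2 | obs) = 23/594 / 46/297 = 1/4
P(W=3 | obs) = 23/297 / 46/297 = 1/2
P(W=4 | obs) = 23/594 / 46/297 = 1/4
argmax = 3

argmax_v P(W = v | obs) = 3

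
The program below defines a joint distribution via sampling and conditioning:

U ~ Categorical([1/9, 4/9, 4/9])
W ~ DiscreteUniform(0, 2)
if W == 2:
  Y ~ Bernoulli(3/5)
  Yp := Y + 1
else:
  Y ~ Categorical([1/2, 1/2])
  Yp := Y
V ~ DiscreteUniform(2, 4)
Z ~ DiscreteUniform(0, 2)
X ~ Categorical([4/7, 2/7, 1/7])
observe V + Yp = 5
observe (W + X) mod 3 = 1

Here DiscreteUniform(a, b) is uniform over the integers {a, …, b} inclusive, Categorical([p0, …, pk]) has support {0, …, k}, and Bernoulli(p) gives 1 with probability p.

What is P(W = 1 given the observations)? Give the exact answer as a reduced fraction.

P(W = 1 | obs) = 1/2

Enumerate traces; 36 have nonzero weight after conditioning:
  (U=0, W=0, Y=1, V=4, Z=0, X=1) weight 1/1701
  (U=0, W=0, Y=1, V=4, Z=1, X=1) weight 1/1701
  (U=0, W=0, Y=1, V=4, Z=2, X=1) weight 1/1701
  (U=0, W=1, Y=1, V=4, Z=0, X=0) weight 2/1701
  (U=0, W=1, Y=1, V=4, Z=1, X=0) weight 2/1701
  (U=0, W=1, Y=1, V=4, Z=2, X=0) weight 2/1701
  (U=0, W=2, Y=0, V=4, Z=0, X=2) weight 2/8505
  (U=0, W=2, Y=0, V=4, Z=1, X=2) weight 2/8505
  … 28 more
Group by W:
  weight(W=0) = 1/63
  weight(W=1) = 2/63
  weight(W=2) = 1/63
Total weight = 1/63 + 2/63 + 1/63 = 4/63
P(W=0 | obs) = 1/63 / 4/63 = 1/4
P(W=1 | obs) = 2/63 / 4/63 = 1/2
P(W=2 | obs) = 1/63 / 4/63 = 1/4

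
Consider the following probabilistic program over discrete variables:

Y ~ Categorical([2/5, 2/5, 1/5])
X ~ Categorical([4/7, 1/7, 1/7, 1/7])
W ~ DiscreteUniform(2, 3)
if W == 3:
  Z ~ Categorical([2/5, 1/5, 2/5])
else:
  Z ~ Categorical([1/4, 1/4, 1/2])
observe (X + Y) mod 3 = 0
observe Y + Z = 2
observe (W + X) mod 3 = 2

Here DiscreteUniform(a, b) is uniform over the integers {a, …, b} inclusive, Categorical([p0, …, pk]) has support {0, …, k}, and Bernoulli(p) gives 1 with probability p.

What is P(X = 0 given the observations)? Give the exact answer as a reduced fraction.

Enumerate traces; 3 have nonzero weight after conditioning:
  (Y=0, X=0, W=2, Z=2) weight 2/35
  (Y=0, X=3, W=2, Z=2) weight 1/70
  (Y=1, X=2, W=3, Z=1) weight 1/175
Group by X:
  weight(X=0) = 2/35
  weight(X=2) = 1/175
  weight(X=3) = 1/70
Total weight = 2/35 + 1/175 + 1/70 = 27/350
P(X=0 | obs) = 2/35 / 27/350 = 20/27
P(X=2 | obs) = 1/175 / 27/350 = 2/27
P(X=3 | obs) = 1/70 / 27/350 = 5/27

P(X = 0 | obs) = 20/27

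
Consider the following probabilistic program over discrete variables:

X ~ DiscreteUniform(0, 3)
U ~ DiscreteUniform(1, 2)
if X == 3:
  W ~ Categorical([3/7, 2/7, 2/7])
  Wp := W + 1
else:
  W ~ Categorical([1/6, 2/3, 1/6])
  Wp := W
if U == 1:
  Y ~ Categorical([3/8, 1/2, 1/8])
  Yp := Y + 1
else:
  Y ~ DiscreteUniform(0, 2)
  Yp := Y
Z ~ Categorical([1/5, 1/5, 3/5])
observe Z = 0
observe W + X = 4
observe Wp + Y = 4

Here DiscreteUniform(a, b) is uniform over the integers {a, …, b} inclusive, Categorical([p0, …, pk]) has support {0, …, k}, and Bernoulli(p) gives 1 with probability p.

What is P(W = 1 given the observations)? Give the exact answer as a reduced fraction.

Enumerate traces; 4 have nonzero weight after conditioning:
  (X=2, U=1, W=2, Y=2, Z=0) weight 1/1920
  (X=2, U=2, W=2, Y=2, Z=0) weight 1/720
  (X=3, U=1, W=1, Y=2, Z=0) weight 1/1120
  (X=3, U=2, W=1, Y=2, Z=0) weight 1/420
Group by W:
  weight(W=1) = 11/3360
  weight(W=2) = 11/5760
Total weight = 11/3360 + 11/5760 = 209/40320
P(W=1 | obs) = 11/3360 / 209/40320 = 12/19
P(W=2 | obs) = 11/5760 / 209/40320 = 7/19

P(W = 1 | obs) = 12/19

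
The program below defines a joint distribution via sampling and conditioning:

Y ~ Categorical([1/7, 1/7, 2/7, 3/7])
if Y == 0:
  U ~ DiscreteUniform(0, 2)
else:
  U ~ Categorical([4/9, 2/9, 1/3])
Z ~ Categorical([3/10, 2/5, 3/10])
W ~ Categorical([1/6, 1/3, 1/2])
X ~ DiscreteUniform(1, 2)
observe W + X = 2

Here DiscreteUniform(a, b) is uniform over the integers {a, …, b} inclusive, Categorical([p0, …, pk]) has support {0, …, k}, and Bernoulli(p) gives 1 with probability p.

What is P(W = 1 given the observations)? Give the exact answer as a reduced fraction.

Enumerate traces; 72 have nonzero weight after conditioning:
  (Y=0, U=0, Z=0, W=0, X=2) weight 1/840
  (Y=0, U=0, Z=0, W=1, X=1) weight 1/420
  (Y=0, U=0, Z=1, W=0, X=2) weight 1/630
  (Y=0, U=0, Z=1, W=1, X=1) weight 1/315
  (Y=0, U=0, Z=2, W=0, X=2) weight 1/840
  (Y=0, U=0, Z=2, W=1, X=1) weight 1/420
  (Y=0, U=1, Z=0, W=0, X=2) weight 1/840
  (Y=0, U=1, Z=0, W=1, X=1) weight 1/420
  … 64 more
Group by W:
  weight(W=0) = 1/12
  weight(W=1) = 1/6
Total weight = 1/12 + 1/6 = 1/4
P(W=0 | obs) = 1/12 / 1/4 = 1/3
P(W=1 | obs) = 1/6 / 1/4 = 2/3

P(W = 1 | obs) = 2/3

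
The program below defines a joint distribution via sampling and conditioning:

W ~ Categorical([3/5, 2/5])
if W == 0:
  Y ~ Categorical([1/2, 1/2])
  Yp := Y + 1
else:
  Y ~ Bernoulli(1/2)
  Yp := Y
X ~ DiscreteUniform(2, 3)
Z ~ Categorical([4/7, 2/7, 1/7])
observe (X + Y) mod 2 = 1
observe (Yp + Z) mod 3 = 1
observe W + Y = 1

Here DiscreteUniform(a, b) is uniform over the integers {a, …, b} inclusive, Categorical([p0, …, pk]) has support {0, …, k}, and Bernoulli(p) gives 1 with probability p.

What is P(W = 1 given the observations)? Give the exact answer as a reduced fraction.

Enumerate traces; 2 have nonzero weight after conditioning:
  (W=0, Y=1, X=2, Z=2) weight 3/140
  (W=1, Y=0, X=3, Z=1) weight 1/35
Group by W:
  weight(W=0) = 3/140
  weight(W=1) = 1/35
Total weight = 3/140 + 1/35 = 1/20
P(W=0 | obs) = 3/140 / 1/20 = 3/7
P(W=1 | obs) = 1/35 / 1/20 = 4/7

P(W = 1 | obs) = 4/7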